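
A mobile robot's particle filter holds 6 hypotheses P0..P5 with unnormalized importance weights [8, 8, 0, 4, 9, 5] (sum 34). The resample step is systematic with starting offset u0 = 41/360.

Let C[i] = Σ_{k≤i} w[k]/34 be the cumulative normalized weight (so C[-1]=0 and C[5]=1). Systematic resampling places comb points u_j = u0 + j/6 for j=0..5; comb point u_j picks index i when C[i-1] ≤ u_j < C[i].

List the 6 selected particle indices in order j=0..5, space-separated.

C = [4/17, 8/17, 8/17, 10/17, 29/34, 1]
j=0: u_0=41/360 ∈ [0, 4/17) → index 0
j=1: u_1=101/360 ∈ [4/17, 8/17) → index 1
j=2: u_2=161/360 ∈ [4/17, 8/17) → index 1
j=3: u_3=221/360 ∈ [10/17, 29/34) → index 4
j=4: u_4=281/360 ∈ [10/17, 29/34) → index 4
j=5: u_5=341/360 ∈ [29/34, 1) → index 5

0 1 1 4 4 5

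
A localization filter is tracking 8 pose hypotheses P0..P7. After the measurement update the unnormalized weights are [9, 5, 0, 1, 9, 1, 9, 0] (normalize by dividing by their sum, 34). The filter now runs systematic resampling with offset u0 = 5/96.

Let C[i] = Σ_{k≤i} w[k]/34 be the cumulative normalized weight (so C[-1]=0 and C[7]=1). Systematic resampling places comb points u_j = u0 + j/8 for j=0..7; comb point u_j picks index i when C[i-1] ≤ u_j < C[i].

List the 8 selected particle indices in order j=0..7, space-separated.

C = [9/34, 7/17, 7/17, 15/34, 12/17, 25/34, 1, 1]
j=0: u_0=5/96 ∈ [0, 9/34) → index 0
j=1: u_1=17/96 ∈ [0, 9/34) → index 0
j=2: u_2=29/96 ∈ [9/34, 7/17) → index 1
j=3: u_3=41/96 ∈ [7/17, 15/34) → index 3
j=4: u_4=53/96 ∈ [15/34, 12/17) → index 4
j=5: u_5=65/96 ∈ [15/34, 12/17) → index 4
j=6: u_6=77/96 ∈ [25/34, 1) → index 6
j=7: u_7=89/96 ∈ [25/34, 1) → index 6

0 0 1 3 4 4 6 6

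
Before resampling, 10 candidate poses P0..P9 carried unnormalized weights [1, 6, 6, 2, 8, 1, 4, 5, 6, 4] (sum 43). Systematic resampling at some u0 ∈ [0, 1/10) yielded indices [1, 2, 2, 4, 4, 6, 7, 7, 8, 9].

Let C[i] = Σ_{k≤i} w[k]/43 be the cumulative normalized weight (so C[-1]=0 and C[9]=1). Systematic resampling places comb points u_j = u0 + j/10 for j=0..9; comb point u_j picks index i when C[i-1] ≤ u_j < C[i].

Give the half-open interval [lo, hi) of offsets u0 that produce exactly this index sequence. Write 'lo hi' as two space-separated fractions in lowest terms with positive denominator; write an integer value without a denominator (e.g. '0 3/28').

C = [1/43, 7/43, 13/43, 15/43, 23/43, 24/43, 28/43, 33/43, 39/43, 1]
j=0 picked index 1: u0 ∈ [1/43, 7/43)
j=1 picked index 2: u0 ∈ [27/430, 87/430)
j=2 picked index 2: u0 ∈ [-8/215, 22/215)
j=3 picked index 4: u0 ∈ [21/430, 101/430)
j=4 picked index 4: u0 ∈ [-11/215, 29/215)
j=5 picked index 6: u0 ∈ [5/86, 13/86)
j=6 picked index 7: u0 ∈ [11/215, 36/215)
j=7 picked index 7: u0 ∈ [-21/430, 29/430)
j=8 picked index 8: u0 ∈ [-7/215, 23/215)
j=9 picked index 9: u0 ∈ [3/430, 1/10)
intersection: [27/430, 29/430)

27/430 29/430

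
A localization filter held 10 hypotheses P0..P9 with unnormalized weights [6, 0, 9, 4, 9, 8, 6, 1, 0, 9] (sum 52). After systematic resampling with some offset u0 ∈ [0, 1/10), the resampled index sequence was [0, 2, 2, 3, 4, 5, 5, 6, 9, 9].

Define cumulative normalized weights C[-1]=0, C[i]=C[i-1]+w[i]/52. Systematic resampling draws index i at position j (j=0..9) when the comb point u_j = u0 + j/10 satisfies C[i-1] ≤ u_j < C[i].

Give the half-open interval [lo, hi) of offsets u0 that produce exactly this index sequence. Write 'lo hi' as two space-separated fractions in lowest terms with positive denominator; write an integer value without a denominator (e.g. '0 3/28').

C = [3/26, 3/26, 15/52, 19/52, 7/13, 9/13, 21/26, 43/52, 43/52, 1]
j=0 picked index 0: u0 ∈ [0, 3/26)
j=1 picked index 2: u0 ∈ [1/65, 49/260)
j=2 picked index 2: u0 ∈ [-11/130, 23/260)
j=3 picked index 3: u0 ∈ [-3/260, 17/260)
j=4 picked index 4: u0 ∈ [-9/260, 9/65)
j=5 picked index 5: u0 ∈ [1/26, 5/26)
j=6 picked index 5: u0 ∈ [-4/65, 6/65)
j=7 picked index 6: u0 ∈ [-1/130, 7/65)
j=8 picked index 9: u0 ∈ [7/260, 1/5)
j=9 picked index 9: u0 ∈ [-19/260, 1/10)
intersection: [1/26, 17/260)

1/26 17/260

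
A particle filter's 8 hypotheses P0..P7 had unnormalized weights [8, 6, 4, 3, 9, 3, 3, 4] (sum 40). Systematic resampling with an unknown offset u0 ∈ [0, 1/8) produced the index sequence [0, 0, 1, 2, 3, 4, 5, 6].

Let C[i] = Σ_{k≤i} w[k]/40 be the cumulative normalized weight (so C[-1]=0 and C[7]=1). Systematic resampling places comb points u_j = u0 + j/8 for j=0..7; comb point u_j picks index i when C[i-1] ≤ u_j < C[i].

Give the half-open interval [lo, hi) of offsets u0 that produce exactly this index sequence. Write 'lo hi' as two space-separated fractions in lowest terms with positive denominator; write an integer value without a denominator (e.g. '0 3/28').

C = [1/5, 7/20, 9/20, 21/40, 3/4, 33/40, 9/10, 1]
j=0 picked index 0: u0 ∈ [0, 1/5)
j=1 picked index 0: u0 ∈ [-1/8, 3/40)
j=2 picked index 1: u0 ∈ [-1/20, 1/10)
j=3 picked index 2: u0 ∈ [-1/40, 3/40)
j=4 picked index 3: u0 ∈ [-1/20, 1/40)
j=5 picked index 4: u0 ∈ [-1/10, 1/8)
j=6 picked index 5: u0 ∈ [0, 3/40)
j=7 picked index 6: u0 ∈ [-1/20, 1/40)
intersection: [0, 1/40)

0 1/40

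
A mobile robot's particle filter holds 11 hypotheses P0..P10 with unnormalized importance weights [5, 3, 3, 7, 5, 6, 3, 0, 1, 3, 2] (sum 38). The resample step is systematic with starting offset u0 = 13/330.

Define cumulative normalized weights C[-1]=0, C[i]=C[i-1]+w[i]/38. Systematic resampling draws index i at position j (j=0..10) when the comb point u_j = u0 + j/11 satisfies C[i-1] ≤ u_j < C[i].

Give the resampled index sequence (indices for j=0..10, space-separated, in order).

C = [5/38, 4/19, 11/38, 9/19, 23/38, 29/38, 16/19, 16/19, 33/38, 18/19, 1]
j=0: u_0=13/330 ∈ [0, 5/38) → index 0
j=1: u_1=43/330 ∈ [0, 5/38) → index 0
j=2: u_2=73/330 ∈ [4/19, 11/38) → index 2
j=3: u_3=103/330 ∈ [11/38, 9/19) → index 3
j=4: u_4=133/330 ∈ [11/38, 9/19) → index 3
j=5: u_5=163/330 ∈ [9/19, 23/38) → index 4
j=6: u_6=193/330 ∈ [9/19, 23/38) → index 4
j=7: u_7=223/330 ∈ [23/38, 29/38) → index 5
j=8: u_8=23/30 ∈ [29/38, 16/19) → index 6
j=9: u_9=283/330 ∈ [16/19, 33/38) → index 8
j=10: u_10=313/330 ∈ [18/19, 1) → index 10

0 0 2 3 3 4 4 5 6 8 10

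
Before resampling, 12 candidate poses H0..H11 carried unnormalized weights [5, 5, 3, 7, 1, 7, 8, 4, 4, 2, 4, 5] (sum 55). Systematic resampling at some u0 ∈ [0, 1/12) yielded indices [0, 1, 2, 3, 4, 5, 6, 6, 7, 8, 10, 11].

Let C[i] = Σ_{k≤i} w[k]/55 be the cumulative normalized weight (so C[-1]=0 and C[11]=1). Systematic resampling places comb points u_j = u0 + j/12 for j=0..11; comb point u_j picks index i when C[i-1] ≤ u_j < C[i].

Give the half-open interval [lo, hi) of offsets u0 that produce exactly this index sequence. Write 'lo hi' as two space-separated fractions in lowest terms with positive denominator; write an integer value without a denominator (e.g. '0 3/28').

1/33 8/165

C = [1/11, 2/11, 13/55, 4/11, 21/55, 28/55, 36/55, 8/11, 4/5, 46/55, 10/11, 1]
j=0 picked index 0: u0 ∈ [0, 1/11)
j=1 picked index 1: u0 ∈ [1/132, 13/132)
j=2 picked index 2: u0 ∈ [1/66, 23/330)
j=3 picked index 3: u0 ∈ [-3/220, 5/44)
j=4 picked index 4: u0 ∈ [1/33, 8/165)
j=5 picked index 5: u0 ∈ [-23/660, 61/660)
j=6 picked index 6: u0 ∈ [1/110, 17/110)
j=7 picked index 6: u0 ∈ [-49/660, 47/660)
j=8 picked index 7: u0 ∈ [-2/165, 2/33)
j=9 picked index 8: u0 ∈ [-1/44, 1/20)
j=10 picked index 10: u0 ∈ [1/330, 5/66)
j=11 picked index 11: u0 ∈ [-1/132, 1/12)
intersection: [1/33, 8/165)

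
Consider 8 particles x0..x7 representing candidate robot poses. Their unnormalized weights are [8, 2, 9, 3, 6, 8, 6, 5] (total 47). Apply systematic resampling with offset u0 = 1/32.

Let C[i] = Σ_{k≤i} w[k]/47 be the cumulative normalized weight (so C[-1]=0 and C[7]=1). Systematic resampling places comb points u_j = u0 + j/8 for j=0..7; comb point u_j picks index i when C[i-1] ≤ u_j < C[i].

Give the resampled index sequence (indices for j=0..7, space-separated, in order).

0 0 2 3 4 5 6 7

C = [8/47, 10/47, 19/47, 22/47, 28/47, 36/47, 42/47, 1]
j=0: u_0=1/32 ∈ [0, 8/47) → index 0
j=1: u_1=5/32 ∈ [0, 8/47) → index 0
j=2: u_2=9/32 ∈ [10/47, 19/47) → index 2
j=3: u_3=13/32 ∈ [19/47, 22/47) → index 3
j=4: u_4=17/32 ∈ [22/47, 28/47) → index 4
j=5: u_5=21/32 ∈ [28/47, 36/47) → index 5
j=6: u_6=25/32 ∈ [36/47, 42/47) → index 6
j=7: u_7=29/32 ∈ [42/47, 1) → index 7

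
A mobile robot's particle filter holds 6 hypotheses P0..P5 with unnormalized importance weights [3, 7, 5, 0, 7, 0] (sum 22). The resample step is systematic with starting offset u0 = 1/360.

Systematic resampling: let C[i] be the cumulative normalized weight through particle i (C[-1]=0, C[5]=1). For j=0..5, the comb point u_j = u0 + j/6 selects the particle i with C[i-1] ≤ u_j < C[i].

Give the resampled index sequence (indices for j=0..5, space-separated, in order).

0 1 1 2 2 4

C = [3/22, 5/11, 15/22, 15/22, 1, 1]
j=0: u_0=1/360 ∈ [0, 3/22) → index 0
j=1: u_1=61/360 ∈ [3/22, 5/11) → index 1
j=2: u_2=121/360 ∈ [3/22, 5/11) → index 1
j=3: u_3=181/360 ∈ [5/11, 15/22) → index 2
j=4: u_4=241/360 ∈ [5/11, 15/22) → index 2
j=5: u_5=301/360 ∈ [15/22, 1) → index 4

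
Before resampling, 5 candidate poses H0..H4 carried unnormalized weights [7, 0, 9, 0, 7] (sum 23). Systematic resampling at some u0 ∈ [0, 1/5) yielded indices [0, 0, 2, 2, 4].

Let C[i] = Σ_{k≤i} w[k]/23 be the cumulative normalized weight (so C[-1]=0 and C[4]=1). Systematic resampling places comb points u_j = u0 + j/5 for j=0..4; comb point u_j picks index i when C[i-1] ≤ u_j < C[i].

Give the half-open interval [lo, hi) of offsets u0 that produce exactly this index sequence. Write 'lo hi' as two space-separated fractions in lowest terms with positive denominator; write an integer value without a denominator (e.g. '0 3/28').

0 11/115

C = [7/23, 7/23, 16/23, 16/23, 1]
j=0 picked index 0: u0 ∈ [0, 7/23)
j=1 picked index 0: u0 ∈ [-1/5, 12/115)
j=2 picked index 2: u0 ∈ [-11/115, 34/115)
j=3 picked index 2: u0 ∈ [-34/115, 11/115)
j=4 picked index 4: u0 ∈ [-12/115, 1/5)
intersection: [0, 11/115)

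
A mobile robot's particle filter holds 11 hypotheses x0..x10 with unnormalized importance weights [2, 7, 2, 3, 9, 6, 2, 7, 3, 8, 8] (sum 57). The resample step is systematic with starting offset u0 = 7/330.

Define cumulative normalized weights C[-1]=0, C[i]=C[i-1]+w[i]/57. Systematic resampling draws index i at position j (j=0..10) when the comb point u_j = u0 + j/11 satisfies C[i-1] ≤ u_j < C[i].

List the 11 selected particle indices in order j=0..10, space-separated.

C = [2/57, 3/19, 11/57, 14/57, 23/57, 29/57, 31/57, 2/3, 41/57, 49/57, 1]
j=0: u_0=7/330 ∈ [0, 2/57) → index 0
j=1: u_1=37/330 ∈ [2/57, 3/19) → index 1
j=2: u_2=67/330 ∈ [11/57, 14/57) → index 3
j=3: u_3=97/330 ∈ [14/57, 23/57) → index 4
j=4: u_4=127/330 ∈ [14/57, 23/57) → index 4
j=5: u_5=157/330 ∈ [23/57, 29/57) → index 5
j=6: u_6=17/30 ∈ [31/57, 2/3) → index 7
j=7: u_7=217/330 ∈ [31/57, 2/3) → index 7
j=8: u_8=247/330 ∈ [41/57, 49/57) → index 9
j=9: u_9=277/330 ∈ [41/57, 49/57) → index 9
j=10: u_10=307/330 ∈ [49/57, 1) → index 10

0 1 3 4 4 5 7 7 9 9 10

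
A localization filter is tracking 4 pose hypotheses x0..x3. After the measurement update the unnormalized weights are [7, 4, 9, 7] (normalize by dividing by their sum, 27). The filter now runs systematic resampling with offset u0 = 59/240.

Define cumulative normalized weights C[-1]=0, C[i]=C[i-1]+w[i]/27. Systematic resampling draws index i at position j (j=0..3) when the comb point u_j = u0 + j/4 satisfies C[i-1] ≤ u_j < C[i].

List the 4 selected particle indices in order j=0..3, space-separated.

0 2 3 3

C = [7/27, 11/27, 20/27, 1]
j=0: u_0=59/240 ∈ [0, 7/27) → index 0
j=1: u_1=119/240 ∈ [11/27, 20/27) → index 2
j=2: u_2=179/240 ∈ [20/27, 1) → index 3
j=3: u_3=239/240 ∈ [20/27, 1) → index 3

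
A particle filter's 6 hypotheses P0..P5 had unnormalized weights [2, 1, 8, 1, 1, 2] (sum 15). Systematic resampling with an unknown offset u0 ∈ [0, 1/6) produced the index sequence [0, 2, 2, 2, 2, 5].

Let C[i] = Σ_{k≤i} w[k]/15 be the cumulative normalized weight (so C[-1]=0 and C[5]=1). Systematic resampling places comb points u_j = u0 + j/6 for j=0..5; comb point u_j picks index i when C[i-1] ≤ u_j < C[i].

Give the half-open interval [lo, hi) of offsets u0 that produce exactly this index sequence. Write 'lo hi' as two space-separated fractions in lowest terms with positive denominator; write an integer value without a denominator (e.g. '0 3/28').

1/30 1/15

C = [2/15, 1/5, 11/15, 4/5, 13/15, 1]
j=0 picked index 0: u0 ∈ [0, 2/15)
j=1 picked index 2: u0 ∈ [1/30, 17/30)
j=2 picked index 2: u0 ∈ [-2/15, 2/5)
j=3 picked index 2: u0 ∈ [-3/10, 7/30)
j=4 picked index 2: u0 ∈ [-7/15, 1/15)
j=5 picked index 5: u0 ∈ [1/30, 1/6)
intersection: [1/30, 1/15)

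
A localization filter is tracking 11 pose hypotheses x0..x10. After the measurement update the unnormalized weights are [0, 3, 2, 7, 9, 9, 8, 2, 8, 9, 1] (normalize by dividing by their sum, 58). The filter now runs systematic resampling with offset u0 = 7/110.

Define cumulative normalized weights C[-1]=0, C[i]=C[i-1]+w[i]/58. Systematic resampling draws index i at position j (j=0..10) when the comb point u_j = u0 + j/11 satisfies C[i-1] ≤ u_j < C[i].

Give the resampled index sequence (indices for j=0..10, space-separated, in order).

2 3 4 4 5 6 6 8 8 9 9

C = [0, 3/58, 5/58, 6/29, 21/58, 15/29, 19/29, 20/29, 24/29, 57/58, 1]
j=0: u_0=7/110 ∈ [3/58, 5/58) → index 2
j=1: u_1=17/110 ∈ [5/58, 6/29) → index 3
j=2: u_2=27/110 ∈ [6/29, 21/58) → index 4
j=3: u_3=37/110 ∈ [6/29, 21/58) → index 4
j=4: u_4=47/110 ∈ [21/58, 15/29) → index 5
j=5: u_5=57/110 ∈ [15/29, 19/29) → index 6
j=6: u_6=67/110 ∈ [15/29, 19/29) → index 6
j=7: u_7=7/10 ∈ [20/29, 24/29) → index 8
j=8: u_8=87/110 ∈ [20/29, 24/29) → index 8
j=9: u_9=97/110 ∈ [24/29, 57/58) → index 9
j=10: u_10=107/110 ∈ [24/29, 57/58) → index 9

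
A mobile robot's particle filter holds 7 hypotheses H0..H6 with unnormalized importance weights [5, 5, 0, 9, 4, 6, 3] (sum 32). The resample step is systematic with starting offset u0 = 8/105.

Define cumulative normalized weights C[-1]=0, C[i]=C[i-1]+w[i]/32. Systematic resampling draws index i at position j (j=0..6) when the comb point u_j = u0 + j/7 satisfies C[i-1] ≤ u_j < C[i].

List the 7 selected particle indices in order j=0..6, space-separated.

C = [5/32, 5/16, 5/16, 19/32, 23/32, 29/32, 1]
j=0: u_0=8/105 ∈ [0, 5/32) → index 0
j=1: u_1=23/105 ∈ [5/32, 5/16) → index 1
j=2: u_2=38/105 ∈ [5/16, 19/32) → index 3
j=3: u_3=53/105 ∈ [5/16, 19/32) → index 3
j=4: u_4=68/105 ∈ [19/32, 23/32) → index 4
j=5: u_5=83/105 ∈ [23/32, 29/32) → index 5
j=6: u_6=14/15 ∈ [29/32, 1) → index 6

0 1 3 3 4 5 6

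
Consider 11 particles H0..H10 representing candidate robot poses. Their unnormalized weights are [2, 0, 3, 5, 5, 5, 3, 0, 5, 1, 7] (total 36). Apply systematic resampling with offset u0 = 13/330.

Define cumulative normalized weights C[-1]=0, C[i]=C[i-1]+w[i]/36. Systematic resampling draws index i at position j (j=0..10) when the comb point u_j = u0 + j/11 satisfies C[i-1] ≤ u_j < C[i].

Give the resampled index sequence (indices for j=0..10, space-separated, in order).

C = [1/18, 1/18, 5/36, 5/18, 5/12, 5/9, 23/36, 23/36, 7/9, 29/36, 1]
j=0: u_0=13/330 ∈ [0, 1/18) → index 0
j=1: u_1=43/330 ∈ [1/18, 5/36) → index 2
j=2: u_2=73/330 ∈ [5/36, 5/18) → index 3
j=3: u_3=103/330 ∈ [5/18, 5/12) → index 4
j=4: u_4=133/330 ∈ [5/18, 5/12) → index 4
j=5: u_5=163/330 ∈ [5/12, 5/9) → index 5
j=6: u_6=193/330 ∈ [5/9, 23/36) → index 6
j=7: u_7=223/330 ∈ [23/36, 7/9) → index 8
j=8: u_8=23/30 ∈ [23/36, 7/9) → index 8
j=9: u_9=283/330 ∈ [29/36, 1) → index 10
j=10: u_10=313/330 ∈ [29/36, 1) → index 10

0 2 3 4 4 5 6 8 8 10 10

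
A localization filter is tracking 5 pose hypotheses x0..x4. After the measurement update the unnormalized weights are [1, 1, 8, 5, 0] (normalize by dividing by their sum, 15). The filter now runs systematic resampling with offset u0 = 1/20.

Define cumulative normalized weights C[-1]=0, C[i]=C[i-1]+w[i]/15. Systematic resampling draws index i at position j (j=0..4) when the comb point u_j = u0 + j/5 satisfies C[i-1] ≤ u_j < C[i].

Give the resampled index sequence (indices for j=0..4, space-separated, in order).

C = [1/15, 2/15, 2/3, 1, 1]
j=0: u_0=1/20 ∈ [0, 1/15) → index 0
j=1: u_1=1/4 ∈ [2/15, 2/3) → index 2
j=2: u_2=9/20 ∈ [2/15, 2/3) → index 2
j=3: u_3=13/20 ∈ [2/15, 2/3) → index 2
j=4: u_4=17/20 ∈ [2/3, 1) → index 3

0 2 2 2 3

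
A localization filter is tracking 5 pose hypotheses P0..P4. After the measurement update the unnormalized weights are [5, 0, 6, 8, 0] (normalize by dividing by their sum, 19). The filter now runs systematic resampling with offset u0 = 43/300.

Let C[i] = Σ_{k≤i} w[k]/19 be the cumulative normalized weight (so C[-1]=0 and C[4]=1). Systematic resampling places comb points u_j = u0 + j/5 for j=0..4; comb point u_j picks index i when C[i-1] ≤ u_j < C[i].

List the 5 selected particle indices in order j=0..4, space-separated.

0 2 2 3 3

C = [5/19, 5/19, 11/19, 1, 1]
j=0: u_0=43/300 ∈ [0, 5/19) → index 0
j=1: u_1=103/300 ∈ [5/19, 11/19) → index 2
j=2: u_2=163/300 ∈ [5/19, 11/19) → index 2
j=3: u_3=223/300 ∈ [11/19, 1) → index 3
j=4: u_4=283/300 ∈ [11/19, 1) → index 3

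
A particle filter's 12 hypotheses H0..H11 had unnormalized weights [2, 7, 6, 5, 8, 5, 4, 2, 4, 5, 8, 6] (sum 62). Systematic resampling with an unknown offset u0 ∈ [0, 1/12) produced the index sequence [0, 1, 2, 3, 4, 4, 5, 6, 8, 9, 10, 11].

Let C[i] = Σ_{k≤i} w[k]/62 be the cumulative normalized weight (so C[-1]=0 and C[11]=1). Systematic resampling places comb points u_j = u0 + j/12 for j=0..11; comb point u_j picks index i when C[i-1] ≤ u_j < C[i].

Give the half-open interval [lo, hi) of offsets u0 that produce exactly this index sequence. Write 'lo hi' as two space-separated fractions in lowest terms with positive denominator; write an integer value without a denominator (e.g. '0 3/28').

C = [1/31, 9/62, 15/62, 10/31, 14/31, 33/62, 37/62, 39/62, 43/62, 24/31, 28/31, 1]
j=0 picked index 0: u0 ∈ [0, 1/31)
j=1 picked index 1: u0 ∈ [-19/372, 23/372)
j=2 picked index 2: u0 ∈ [-2/93, 7/93)
j=3 picked index 3: u0 ∈ [-1/124, 9/124)
j=4 picked index 4: u0 ∈ [-1/93, 11/93)
j=5 picked index 4: u0 ∈ [-35/372, 13/372)
j=6 picked index 5: u0 ∈ [-3/62, 1/31)
j=7 picked index 6: u0 ∈ [-19/372, 5/372)
j=8 picked index 8: u0 ∈ [-7/186, 5/186)
j=9 picked index 9: u0 ∈ [-7/124, 3/124)
j=10 picked index 10: u0 ∈ [-11/186, 13/186)
j=11 picked index 11: u0 ∈ [-5/372, 1/12)
intersection: [0, 5/372)

0 5/372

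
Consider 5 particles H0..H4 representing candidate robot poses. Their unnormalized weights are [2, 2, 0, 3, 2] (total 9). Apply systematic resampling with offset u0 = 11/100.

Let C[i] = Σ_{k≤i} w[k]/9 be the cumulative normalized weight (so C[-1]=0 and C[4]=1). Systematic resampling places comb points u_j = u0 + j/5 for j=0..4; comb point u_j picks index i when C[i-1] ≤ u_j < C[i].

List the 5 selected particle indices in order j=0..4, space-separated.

C = [2/9, 4/9, 4/9, 7/9, 1]
j=0: u_0=11/100 ∈ [0, 2/9) → index 0
j=1: u_1=31/100 ∈ [2/9, 4/9) → index 1
j=2: u_2=51/100 ∈ [4/9, 7/9) → index 3
j=3: u_3=71/100 ∈ [4/9, 7/9) → index 3
j=4: u_4=91/100 ∈ [7/9, 1) → index 4

0 1 3 3 4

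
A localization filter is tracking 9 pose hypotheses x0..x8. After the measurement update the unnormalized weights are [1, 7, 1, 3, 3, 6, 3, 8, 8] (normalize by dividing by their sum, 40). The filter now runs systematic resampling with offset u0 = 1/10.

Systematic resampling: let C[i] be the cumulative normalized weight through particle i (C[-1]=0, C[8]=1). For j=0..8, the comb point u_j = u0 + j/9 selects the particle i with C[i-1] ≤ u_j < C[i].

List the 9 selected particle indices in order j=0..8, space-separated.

1 2 4 5 6 7 7 8 8

C = [1/40, 1/5, 9/40, 3/10, 3/8, 21/40, 3/5, 4/5, 1]
j=0: u_0=1/10 ∈ [1/40, 1/5) → index 1
j=1: u_1=19/90 ∈ [1/5, 9/40) → index 2
j=2: u_2=29/90 ∈ [3/10, 3/8) → index 4
j=3: u_3=13/30 ∈ [3/8, 21/40) → index 5
j=4: u_4=49/90 ∈ [21/40, 3/5) → index 6
j=5: u_5=59/90 ∈ [3/5, 4/5) → index 7
j=6: u_6=23/30 ∈ [3/5, 4/5) → index 7
j=7: u_7=79/90 ∈ [4/5, 1) → index 8
j=8: u_8=89/90 ∈ [4/5, 1) → index 8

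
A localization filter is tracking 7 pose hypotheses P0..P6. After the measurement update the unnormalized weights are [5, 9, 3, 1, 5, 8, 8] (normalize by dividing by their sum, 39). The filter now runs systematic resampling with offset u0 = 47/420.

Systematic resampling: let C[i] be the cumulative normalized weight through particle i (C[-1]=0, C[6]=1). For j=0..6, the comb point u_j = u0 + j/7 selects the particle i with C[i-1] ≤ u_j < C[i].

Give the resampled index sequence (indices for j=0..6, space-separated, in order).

C = [5/39, 14/39, 17/39, 6/13, 23/39, 31/39, 1]
j=0: u_0=47/420 ∈ [0, 5/39) → index 0
j=1: u_1=107/420 ∈ [5/39, 14/39) → index 1
j=2: u_2=167/420 ∈ [14/39, 17/39) → index 2
j=3: u_3=227/420 ∈ [6/13, 23/39) → index 4
j=4: u_4=41/60 ∈ [23/39, 31/39) → index 5
j=5: u_5=347/420 ∈ [31/39, 1) → index 6
j=6: u_6=407/420 ∈ [31/39, 1) → index 6

0 1 2 4 5 6 6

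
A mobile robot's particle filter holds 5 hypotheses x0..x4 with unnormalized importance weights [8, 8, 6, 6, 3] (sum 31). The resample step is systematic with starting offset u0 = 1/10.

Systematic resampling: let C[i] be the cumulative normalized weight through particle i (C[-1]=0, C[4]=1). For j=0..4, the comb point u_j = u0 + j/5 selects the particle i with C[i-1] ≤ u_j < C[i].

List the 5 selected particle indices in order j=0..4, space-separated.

0 1 1 2 3

C = [8/31, 16/31, 22/31, 28/31, 1]
j=0: u_0=1/10 ∈ [0, 8/31) → index 0
j=1: u_1=3/10 ∈ [8/31, 16/31) → index 1
j=2: u_2=1/2 ∈ [8/31, 16/31) → index 1
j=3: u_3=7/10 ∈ [16/31, 22/31) → index 2
j=4: u_4=9/10 ∈ [22/31, 28/31) → index 3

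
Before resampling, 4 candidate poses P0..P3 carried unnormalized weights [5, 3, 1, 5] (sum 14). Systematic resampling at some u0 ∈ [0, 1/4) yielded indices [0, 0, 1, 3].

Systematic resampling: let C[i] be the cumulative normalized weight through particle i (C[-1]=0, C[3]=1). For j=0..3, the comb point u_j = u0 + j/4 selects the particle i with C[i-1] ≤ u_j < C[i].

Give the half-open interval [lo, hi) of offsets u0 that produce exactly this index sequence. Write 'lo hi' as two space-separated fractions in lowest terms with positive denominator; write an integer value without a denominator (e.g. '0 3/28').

0 1/14

C = [5/14, 4/7, 9/14, 1]
j=0 picked index 0: u0 ∈ [0, 5/14)
j=1 picked index 0: u0 ∈ [-1/4, 3/28)
j=2 picked index 1: u0 ∈ [-1/7, 1/14)
j=3 picked index 3: u0 ∈ [-3/28, 1/4)
intersection: [0, 1/14)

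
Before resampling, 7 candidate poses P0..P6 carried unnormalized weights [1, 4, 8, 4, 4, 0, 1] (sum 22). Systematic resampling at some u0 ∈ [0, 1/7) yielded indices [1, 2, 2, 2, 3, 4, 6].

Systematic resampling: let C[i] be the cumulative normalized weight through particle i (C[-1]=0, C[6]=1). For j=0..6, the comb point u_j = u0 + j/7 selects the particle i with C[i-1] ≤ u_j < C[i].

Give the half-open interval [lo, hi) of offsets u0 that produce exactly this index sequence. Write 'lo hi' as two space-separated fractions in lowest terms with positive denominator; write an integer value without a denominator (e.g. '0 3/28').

C = [1/22, 5/22, 13/22, 17/22, 21/22, 21/22, 1]
j=0 picked index 1: u0 ∈ [1/22, 5/22)
j=1 picked index 2: u0 ∈ [13/154, 69/154)
j=2 picked index 2: u0 ∈ [-9/154, 47/154)
j=3 picked index 2: u0 ∈ [-31/154, 25/154)
j=4 picked index 3: u0 ∈ [3/154, 31/154)
j=5 picked index 4: u0 ∈ [9/154, 37/154)
j=6 picked index 6: u0 ∈ [15/154, 1/7)
intersection: [15/154, 1/7)

15/154 1/7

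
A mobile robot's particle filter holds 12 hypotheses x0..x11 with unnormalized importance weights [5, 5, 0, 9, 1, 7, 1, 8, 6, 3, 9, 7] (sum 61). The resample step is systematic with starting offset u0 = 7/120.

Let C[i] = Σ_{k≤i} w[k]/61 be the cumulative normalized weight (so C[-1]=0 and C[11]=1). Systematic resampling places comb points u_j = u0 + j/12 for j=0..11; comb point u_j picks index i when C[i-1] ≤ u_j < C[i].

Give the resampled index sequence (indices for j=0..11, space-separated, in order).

C = [5/61, 10/61, 10/61, 19/61, 20/61, 27/61, 28/61, 36/61, 42/61, 45/61, 54/61, 1]
j=0: u_0=7/120 ∈ [0, 5/61) → index 0
j=1: u_1=17/120 ∈ [5/61, 10/61) → index 1
j=2: u_2=9/40 ∈ [10/61, 19/61) → index 3
j=3: u_3=37/120 ∈ [10/61, 19/61) → index 3
j=4: u_4=47/120 ∈ [20/61, 27/61) → index 5
j=5: u_5=19/40 ∈ [28/61, 36/61) → index 7
j=6: u_6=67/120 ∈ [28/61, 36/61) → index 7
j=7: u_7=77/120 ∈ [36/61, 42/61) → index 8
j=8: u_8=29/40 ∈ [42/61, 45/61) → index 9
j=9: u_9=97/120 ∈ [45/61, 54/61) → index 10
j=10: u_10=107/120 ∈ [54/61, 1) → index 11
j=11: u_11=39/40 ∈ [54/61, 1) → index 11

0 1 3 3 5 7 7 8 9 10 11 11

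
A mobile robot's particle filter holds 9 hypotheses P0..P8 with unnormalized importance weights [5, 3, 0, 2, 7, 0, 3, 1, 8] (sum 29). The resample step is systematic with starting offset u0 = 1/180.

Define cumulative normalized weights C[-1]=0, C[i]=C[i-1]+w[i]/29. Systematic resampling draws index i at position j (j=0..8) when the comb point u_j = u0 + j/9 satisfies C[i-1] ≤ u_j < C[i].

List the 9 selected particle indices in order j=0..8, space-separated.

C = [5/29, 8/29, 8/29, 10/29, 17/29, 17/29, 20/29, 21/29, 1]
j=0: u_0=1/180 ∈ [0, 5/29) → index 0
j=1: u_1=7/60 ∈ [0, 5/29) → index 0
j=2: u_2=41/180 ∈ [5/29, 8/29) → index 1
j=3: u_3=61/180 ∈ [8/29, 10/29) → index 3
j=4: u_4=9/20 ∈ [10/29, 17/29) → index 4
j=5: u_5=101/180 ∈ [10/29, 17/29) → index 4
j=6: u_6=121/180 ∈ [17/29, 20/29) → index 6
j=7: u_7=47/60 ∈ [21/29, 1) → index 8
j=8: u_8=161/180 ∈ [21/29, 1) → index 8

0 0 1 3 4 4 6 8 8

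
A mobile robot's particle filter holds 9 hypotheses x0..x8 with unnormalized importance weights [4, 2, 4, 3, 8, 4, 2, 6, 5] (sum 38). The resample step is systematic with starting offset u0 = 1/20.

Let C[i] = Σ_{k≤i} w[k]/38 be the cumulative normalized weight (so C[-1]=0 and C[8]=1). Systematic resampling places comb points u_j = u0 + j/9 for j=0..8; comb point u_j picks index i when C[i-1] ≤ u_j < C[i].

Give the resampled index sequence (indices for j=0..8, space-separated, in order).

0 2 3 4 4 5 7 7 8

C = [2/19, 3/19, 5/19, 13/38, 21/38, 25/38, 27/38, 33/38, 1]
j=0: u_0=1/20 ∈ [0, 2/19) → index 0
j=1: u_1=29/180 ∈ [3/19, 5/19) → index 2
j=2: u_2=49/180 ∈ [5/19, 13/38) → index 3
j=3: u_3=23/60 ∈ [13/38, 21/38) → index 4
j=4: u_4=89/180 ∈ [13/38, 21/38) → index 4
j=5: u_5=109/180 ∈ [21/38, 25/38) → index 5
j=6: u_6=43/60 ∈ [27/38, 33/38) → index 7
j=7: u_7=149/180 ∈ [27/38, 33/38) → index 7
j=8: u_8=169/180 ∈ [33/38, 1) → index 8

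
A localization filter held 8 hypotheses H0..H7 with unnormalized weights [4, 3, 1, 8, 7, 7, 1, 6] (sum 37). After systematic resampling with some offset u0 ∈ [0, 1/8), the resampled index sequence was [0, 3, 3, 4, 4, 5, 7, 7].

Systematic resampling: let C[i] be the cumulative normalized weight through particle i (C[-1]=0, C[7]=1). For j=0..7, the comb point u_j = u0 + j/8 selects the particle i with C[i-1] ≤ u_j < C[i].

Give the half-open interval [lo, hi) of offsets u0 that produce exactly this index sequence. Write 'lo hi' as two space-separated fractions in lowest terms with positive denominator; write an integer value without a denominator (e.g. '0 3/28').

27/296 4/37

C = [4/37, 7/37, 8/37, 16/37, 23/37, 30/37, 31/37, 1]
j=0 picked index 0: u0 ∈ [0, 4/37)
j=1 picked index 3: u0 ∈ [27/296, 91/296)
j=2 picked index 3: u0 ∈ [-5/148, 27/148)
j=3 picked index 4: u0 ∈ [17/296, 73/296)
j=4 picked index 4: u0 ∈ [-5/74, 9/74)
j=5 picked index 5: u0 ∈ [-1/296, 55/296)
j=6 picked index 7: u0 ∈ [13/148, 1/4)
j=7 picked index 7: u0 ∈ [-11/296, 1/8)
intersection: [27/296, 4/37)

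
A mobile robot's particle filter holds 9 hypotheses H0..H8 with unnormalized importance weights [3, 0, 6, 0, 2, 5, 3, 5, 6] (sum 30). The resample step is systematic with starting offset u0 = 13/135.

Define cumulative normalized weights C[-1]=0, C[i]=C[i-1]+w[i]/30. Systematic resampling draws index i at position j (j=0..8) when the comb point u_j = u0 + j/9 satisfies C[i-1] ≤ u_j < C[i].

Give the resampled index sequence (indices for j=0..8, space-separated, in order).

0 2 4 5 6 7 7 8 8

C = [1/10, 1/10, 3/10, 3/10, 11/30, 8/15, 19/30, 4/5, 1]
j=0: u_0=13/135 ∈ [0, 1/10) → index 0
j=1: u_1=28/135 ∈ [1/10, 3/10) → index 2
j=2: u_2=43/135 ∈ [3/10, 11/30) → index 4
j=3: u_3=58/135 ∈ [11/30, 8/15) → index 5
j=4: u_4=73/135 ∈ [8/15, 19/30) → index 6
j=5: u_5=88/135 ∈ [19/30, 4/5) → index 7
j=6: u_6=103/135 ∈ [19/30, 4/5) → index 7
j=7: u_7=118/135 ∈ [4/5, 1) → index 8
j=8: u_8=133/135 ∈ [4/5, 1) → index 8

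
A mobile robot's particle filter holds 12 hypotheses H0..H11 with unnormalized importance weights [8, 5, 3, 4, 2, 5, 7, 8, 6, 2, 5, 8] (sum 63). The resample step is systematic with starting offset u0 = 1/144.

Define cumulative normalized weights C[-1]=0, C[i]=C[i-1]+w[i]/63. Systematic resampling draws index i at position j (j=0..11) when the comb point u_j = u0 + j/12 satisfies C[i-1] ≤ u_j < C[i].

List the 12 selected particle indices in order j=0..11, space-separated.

0 0 1 3 4 5 6 7 8 8 10 11

C = [8/63, 13/63, 16/63, 20/63, 22/63, 3/7, 34/63, 2/3, 16/21, 50/63, 55/63, 1]
j=0: u_0=1/144 ∈ [0, 8/63) → index 0
j=1: u_1=13/144 ∈ [0, 8/63) → index 0
j=2: u_2=25/144 ∈ [8/63, 13/63) → index 1
j=3: u_3=37/144 ∈ [16/63, 20/63) → index 3
j=4: u_4=49/144 ∈ [20/63, 22/63) → index 4
j=5: u_5=61/144 ∈ [22/63, 3/7) → index 5
j=6: u_6=73/144 ∈ [3/7, 34/63) → index 6
j=7: u_7=85/144 ∈ [34/63, 2/3) → index 7
j=8: u_8=97/144 ∈ [2/3, 16/21) → index 8
j=9: u_9=109/144 ∈ [2/3, 16/21) → index 8
j=10: u_10=121/144 ∈ [50/63, 55/63) → index 10
j=11: u_11=133/144 ∈ [55/63, 1) → index 11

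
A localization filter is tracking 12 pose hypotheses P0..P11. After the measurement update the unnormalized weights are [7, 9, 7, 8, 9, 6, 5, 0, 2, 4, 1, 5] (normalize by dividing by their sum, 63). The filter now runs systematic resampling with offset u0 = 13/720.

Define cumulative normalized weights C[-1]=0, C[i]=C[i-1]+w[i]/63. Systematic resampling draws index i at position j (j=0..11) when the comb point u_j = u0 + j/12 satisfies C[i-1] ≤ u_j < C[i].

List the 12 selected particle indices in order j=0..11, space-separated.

0 0 1 2 2 3 4 4 5 6 9 11

C = [1/9, 16/63, 23/63, 31/63, 40/63, 46/63, 17/21, 17/21, 53/63, 19/21, 58/63, 1]
j=0: u_0=13/720 ∈ [0, 1/9) → index 0
j=1: u_1=73/720 ∈ [0, 1/9) → index 0
j=2: u_2=133/720 ∈ [1/9, 16/63) → index 1
j=3: u_3=193/720 ∈ [16/63, 23/63) → index 2
j=4: u_4=253/720 ∈ [16/63, 23/63) → index 2
j=5: u_5=313/720 ∈ [23/63, 31/63) → index 3
j=6: u_6=373/720 ∈ [31/63, 40/63) → index 4
j=7: u_7=433/720 ∈ [31/63, 40/63) → index 4
j=8: u_8=493/720 ∈ [40/63, 46/63) → index 5
j=9: u_9=553/720 ∈ [46/63, 17/21) → index 6
j=10: u_10=613/720 ∈ [53/63, 19/21) → index 9
j=11: u_11=673/720 ∈ [58/63, 1) → index 11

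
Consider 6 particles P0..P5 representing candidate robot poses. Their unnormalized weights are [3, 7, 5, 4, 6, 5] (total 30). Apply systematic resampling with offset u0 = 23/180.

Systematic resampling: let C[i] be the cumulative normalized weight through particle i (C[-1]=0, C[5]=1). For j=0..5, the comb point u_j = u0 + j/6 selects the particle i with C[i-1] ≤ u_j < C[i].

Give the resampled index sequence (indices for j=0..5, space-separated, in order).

1 1 2 3 4 5

C = [1/10, 1/3, 1/2, 19/30, 5/6, 1]
j=0: u_0=23/180 ∈ [1/10, 1/3) → index 1
j=1: u_1=53/180 ∈ [1/10, 1/3) → index 1
j=2: u_2=83/180 ∈ [1/3, 1/2) → index 2
j=3: u_3=113/180 ∈ [1/2, 19/30) → index 3
j=4: u_4=143/180 ∈ [19/30, 5/6) → index 4
j=5: u_5=173/180 ∈ [5/6, 1) → index 5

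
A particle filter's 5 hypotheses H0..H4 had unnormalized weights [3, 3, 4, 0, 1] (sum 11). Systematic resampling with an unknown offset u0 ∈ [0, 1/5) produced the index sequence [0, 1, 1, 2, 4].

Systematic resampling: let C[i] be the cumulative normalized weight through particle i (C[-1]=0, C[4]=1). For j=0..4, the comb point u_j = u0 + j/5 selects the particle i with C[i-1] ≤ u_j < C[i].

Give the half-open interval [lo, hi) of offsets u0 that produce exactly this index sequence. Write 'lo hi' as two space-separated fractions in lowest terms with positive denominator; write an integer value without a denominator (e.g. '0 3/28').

6/55 8/55

C = [3/11, 6/11, 10/11, 10/11, 1]
j=0 picked index 0: u0 ∈ [0, 3/11)
j=1 picked index 1: u0 ∈ [4/55, 19/55)
j=2 picked index 1: u0 ∈ [-7/55, 8/55)
j=3 picked index 2: u0 ∈ [-3/55, 17/55)
j=4 picked index 4: u0 ∈ [6/55, 1/5)
intersection: [6/55, 8/55)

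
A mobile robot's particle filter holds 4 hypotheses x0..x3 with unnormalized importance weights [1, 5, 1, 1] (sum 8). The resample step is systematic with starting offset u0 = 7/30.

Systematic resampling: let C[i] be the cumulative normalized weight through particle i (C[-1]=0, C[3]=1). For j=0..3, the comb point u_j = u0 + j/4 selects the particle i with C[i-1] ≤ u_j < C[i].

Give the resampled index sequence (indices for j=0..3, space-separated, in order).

1 1 1 3

C = [1/8, 3/4, 7/8, 1]
j=0: u_0=7/30 ∈ [1/8, 3/4) → index 1
j=1: u_1=29/60 ∈ [1/8, 3/4) → index 1
j=2: u_2=11/15 ∈ [1/8, 3/4) → index 1
j=3: u_3=59/60 ∈ [7/8, 1) → index 3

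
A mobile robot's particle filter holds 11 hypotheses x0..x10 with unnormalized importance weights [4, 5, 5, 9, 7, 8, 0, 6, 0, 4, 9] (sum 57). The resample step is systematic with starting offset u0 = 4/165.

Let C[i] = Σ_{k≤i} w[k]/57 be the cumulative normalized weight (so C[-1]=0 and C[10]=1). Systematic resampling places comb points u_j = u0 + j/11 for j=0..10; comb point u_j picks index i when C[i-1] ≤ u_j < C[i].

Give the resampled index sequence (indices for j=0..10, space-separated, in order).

C = [4/57, 3/19, 14/57, 23/57, 10/19, 2/3, 2/3, 44/57, 44/57, 16/19, 1]
j=0: u_0=4/165 ∈ [0, 4/57) → index 0
j=1: u_1=19/165 ∈ [4/57, 3/19) → index 1
j=2: u_2=34/165 ∈ [3/19, 14/57) → index 2
j=3: u_3=49/165 ∈ [14/57, 23/57) → index 3
j=4: u_4=64/165 ∈ [14/57, 23/57) → index 3
j=5: u_5=79/165 ∈ [23/57, 10/19) → index 4
j=6: u_6=94/165 ∈ [10/19, 2/3) → index 5
j=7: u_7=109/165 ∈ [10/19, 2/3) → index 5
j=8: u_8=124/165 ∈ [2/3, 44/57) → index 7
j=9: u_9=139/165 ∈ [16/19, 1) → index 10
j=10: u_10=14/15 ∈ [16/19, 1) → index 10

0 1 2 3 3 4 5 5 7 10 10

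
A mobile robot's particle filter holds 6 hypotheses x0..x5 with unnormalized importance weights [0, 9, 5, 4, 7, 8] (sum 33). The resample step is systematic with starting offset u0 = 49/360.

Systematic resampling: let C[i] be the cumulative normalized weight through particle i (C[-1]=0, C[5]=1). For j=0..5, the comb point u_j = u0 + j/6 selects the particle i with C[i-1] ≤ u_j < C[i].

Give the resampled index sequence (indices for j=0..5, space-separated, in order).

C = [0, 3/11, 14/33, 6/11, 25/33, 1]
j=0: u_0=49/360 ∈ [0, 3/11) → index 1
j=1: u_1=109/360 ∈ [3/11, 14/33) → index 2
j=2: u_2=169/360 ∈ [14/33, 6/11) → index 3
j=3: u_3=229/360 ∈ [6/11, 25/33) → index 4
j=4: u_4=289/360 ∈ [25/33, 1) → index 5
j=5: u_5=349/360 ∈ [25/33, 1) → index 5

1 2 3 4 5 5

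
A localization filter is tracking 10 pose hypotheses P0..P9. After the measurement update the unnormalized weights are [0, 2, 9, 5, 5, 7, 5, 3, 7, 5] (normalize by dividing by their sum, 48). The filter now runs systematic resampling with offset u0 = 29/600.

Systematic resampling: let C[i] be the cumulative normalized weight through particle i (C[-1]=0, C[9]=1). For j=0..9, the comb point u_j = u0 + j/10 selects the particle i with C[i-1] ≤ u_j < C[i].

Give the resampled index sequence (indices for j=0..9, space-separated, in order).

C = [0, 1/24, 11/48, 1/3, 7/16, 7/12, 11/16, 3/4, 43/48, 1]
j=0: u_0=29/600 ∈ [1/24, 11/48) → index 2
j=1: u_1=89/600 ∈ [1/24, 11/48) → index 2
j=2: u_2=149/600 ∈ [11/48, 1/3) → index 3
j=3: u_3=209/600 ∈ [1/3, 7/16) → index 4
j=4: u_4=269/600 ∈ [7/16, 7/12) → index 5
j=5: u_5=329/600 ∈ [7/16, 7/12) → index 5
j=6: u_6=389/600 ∈ [7/12, 11/16) → index 6
j=7: u_7=449/600 ∈ [11/16, 3/4) → index 7
j=8: u_8=509/600 ∈ [3/4, 43/48) → index 8
j=9: u_9=569/600 ∈ [43/48, 1) → index 9

2 2 3 4 5 5 6 7 8 9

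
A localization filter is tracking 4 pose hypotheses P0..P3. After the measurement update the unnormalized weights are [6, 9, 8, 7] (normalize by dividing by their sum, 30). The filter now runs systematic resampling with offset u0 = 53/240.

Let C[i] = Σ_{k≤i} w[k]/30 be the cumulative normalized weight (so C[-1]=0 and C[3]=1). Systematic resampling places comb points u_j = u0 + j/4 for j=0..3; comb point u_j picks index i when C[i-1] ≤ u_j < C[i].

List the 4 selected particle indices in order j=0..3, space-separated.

1 1 2 3

C = [1/5, 1/2, 23/30, 1]
j=0: u_0=53/240 ∈ [1/5, 1/2) → index 1
j=1: u_1=113/240 ∈ [1/5, 1/2) → index 1
j=2: u_2=173/240 ∈ [1/2, 23/30) → index 2
j=3: u_3=233/240 ∈ [23/30, 1) → index 3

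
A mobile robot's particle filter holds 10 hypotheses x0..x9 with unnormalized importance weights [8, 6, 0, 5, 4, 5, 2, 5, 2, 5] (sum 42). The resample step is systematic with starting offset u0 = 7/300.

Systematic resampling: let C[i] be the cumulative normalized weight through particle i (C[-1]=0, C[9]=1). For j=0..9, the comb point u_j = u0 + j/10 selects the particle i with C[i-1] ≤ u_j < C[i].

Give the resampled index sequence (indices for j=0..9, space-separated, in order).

C = [4/21, 1/3, 1/3, 19/42, 23/42, 2/3, 5/7, 5/6, 37/42, 1]
j=0: u_0=7/300 ∈ [0, 4/21) → index 0
j=1: u_1=37/300 ∈ [0, 4/21) → index 0
j=2: u_2=67/300 ∈ [4/21, 1/3) → index 1
j=3: u_3=97/300 ∈ [4/21, 1/3) → index 1
j=4: u_4=127/300 ∈ [1/3, 19/42) → index 3
j=5: u_5=157/300 ∈ [19/42, 23/42) → index 4
j=6: u_6=187/300 ∈ [23/42, 2/3) → index 5
j=7: u_7=217/300 ∈ [5/7, 5/6) → index 7
j=8: u_8=247/300 ∈ [5/7, 5/6) → index 7
j=9: u_9=277/300 ∈ [37/42, 1) → index 9

0 0 1 1 3 4 5 7 7 9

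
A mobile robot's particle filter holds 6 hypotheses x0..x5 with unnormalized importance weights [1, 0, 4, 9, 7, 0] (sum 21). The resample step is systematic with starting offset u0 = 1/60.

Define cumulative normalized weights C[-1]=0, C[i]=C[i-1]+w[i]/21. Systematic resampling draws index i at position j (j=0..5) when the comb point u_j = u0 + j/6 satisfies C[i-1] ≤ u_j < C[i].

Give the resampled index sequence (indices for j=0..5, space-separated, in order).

C = [1/21, 1/21, 5/21, 2/3, 1, 1]
j=0: u_0=1/60 ∈ [0, 1/21) → index 0
j=1: u_1=11/60 ∈ [1/21, 5/21) → index 2
j=2: u_2=7/20 ∈ [5/21, 2/3) → index 3
j=3: u_3=31/60 ∈ [5/21, 2/3) → index 3
j=4: u_4=41/60 ∈ [2/3, 1) → index 4
j=5: u_5=17/20 ∈ [2/3, 1) → index 4

0 2 3 3 4 4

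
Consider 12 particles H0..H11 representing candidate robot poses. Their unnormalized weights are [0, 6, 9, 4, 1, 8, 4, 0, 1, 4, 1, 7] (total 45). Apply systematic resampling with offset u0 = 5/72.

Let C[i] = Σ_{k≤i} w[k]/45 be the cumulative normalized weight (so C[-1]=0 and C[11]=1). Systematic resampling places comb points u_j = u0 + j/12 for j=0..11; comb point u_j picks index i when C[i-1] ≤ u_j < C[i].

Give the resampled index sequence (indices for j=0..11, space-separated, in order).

1 2 2 2 3 5 5 6 9 9 11 11

C = [0, 2/15, 1/3, 19/45, 4/9, 28/45, 32/45, 32/45, 11/15, 37/45, 38/45, 1]
j=0: u_0=5/72 ∈ [0, 2/15) → index 1
j=1: u_1=11/72 ∈ [2/15, 1/3) → index 2
j=2: u_2=17/72 ∈ [2/15, 1/3) → index 2
j=3: u_3=23/72 ∈ [2/15, 1/3) → index 2
j=4: u_4=29/72 ∈ [1/3, 19/45) → index 3
j=5: u_5=35/72 ∈ [4/9, 28/45) → index 5
j=6: u_6=41/72 ∈ [4/9, 28/45) → index 5
j=7: u_7=47/72 ∈ [28/45, 32/45) → index 6
j=8: u_8=53/72 ∈ [11/15, 37/45) → index 9
j=9: u_9=59/72 ∈ [11/15, 37/45) → index 9
j=10: u_10=65/72 ∈ [38/45, 1) → index 11
j=11: u_11=71/72 ∈ [38/45, 1) → index 11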